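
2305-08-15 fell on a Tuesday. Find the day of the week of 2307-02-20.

Wednesday

August 15, 2305 → August 15, 2306: 365 days.
August 2306: 31 − 15 = 16 days remain.
Then September (30), October (31), November (30), December (31), January (31): 30 + 31 + 30 + 31 + 31 = 153 days.
February 1–20, 2307: 20 days (2307 is not a leap year).
Residual: 189 days.
Total: 554 days.
554 mod 7 = 1, so 1 day after Tuesday is Wednesday.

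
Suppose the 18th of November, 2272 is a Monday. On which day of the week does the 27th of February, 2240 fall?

Count forward from the earlier date (February 27, 2240) to the later (November 18, 2272):
Day-of-year of February 27, 2240: 58.
Day-of-year of November 18, 2272: 323.
2240 has 366 days, so 366 − 58 = 308 days remain in 2240.
Full years 2241–2271: 24 common + 7 leap = 24×365 + 7×366 = 11322 days.
Total: 308 + 11322 + 323 = 11953 days.
11953 mod 7 = 4, so 4 days before Monday is Thursday.

Thursday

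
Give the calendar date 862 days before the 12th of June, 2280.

the 1st of February, 2278

Count 862 days before June 12, 2280:
February 2278: 28 − 1 = 27 days remain (2278 is not a leap year, so February has 28 days).
Then 27 full months totalling 823 days.
June 1–12, 2280: 12 days.
Total: 27 + 823 + 12 = 862 days.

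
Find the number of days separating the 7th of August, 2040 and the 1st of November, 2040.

August 2040: 31 − 7 = 24 days remain.
Then September (30), October (31): 30 + 31 = 61 days.
November 1, 2040: 1 day.
Total: 24 + 61 + 1 = 86 days.

86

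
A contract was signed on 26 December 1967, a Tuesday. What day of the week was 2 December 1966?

Friday

Count forward from the earlier date (December 2, 1966) to the later (December 26, 1967):
December 2, 1966 → December 2, 1967: 365 days.
Within December 1967: 26 − 2 = 24 days.
Total: 389 days.
389 mod 7 = 4, so 4 days before Tuesday is Friday.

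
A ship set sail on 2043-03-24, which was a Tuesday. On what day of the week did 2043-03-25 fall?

Within March 2043: 25 − 24 = 1 day.
1 mod 7 = 1, so 1 day after Tuesday is Wednesday.

Wednesday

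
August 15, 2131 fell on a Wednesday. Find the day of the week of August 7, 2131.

Tuesday

Count forward from the earlier date (August 7, 2131) to the later (August 15, 2131):
Within August 2131: 15 − 7 = 8 days.
8 mod 7 = 1, so 1 day before Wednesday is Tuesday.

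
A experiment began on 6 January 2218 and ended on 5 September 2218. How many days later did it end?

January 2218: 31 − 6 = 25 days remain.
Then February 2218 (28), March (31), April (30), May (31), June (30), July (31), August (31): 28 + 31 + 30 + 31 + 30 + 31 + 31 = 212 days.
September 1–5, 2218: 5 days.
Total: 25 + 212 + 5 = 242 days.

242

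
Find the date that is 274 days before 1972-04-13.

1971-07-14

Count 274 days before April 13, 1972:
July 1971: 31 − 14 = 17 days remain.
Then August (31), September (30), October (31), November (30), December (31), January (31), February 1972 (29), March (31): 31 + 30 + 31 + 30 + 31 + 31 + 29 + 31 = 244 days.
April 1–13, 1972: 13 days.
Total: 17 + 244 + 13 = 274 days.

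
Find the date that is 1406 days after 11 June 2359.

17 April 2363

Count 1406 days after June 11, 2359:
June 11, 2359 → June 11, 2360: 366 days (2360 is a leap year).
June 11, 2360 → June 11, 2361: 365 days.
June 11, 2361 → June 11, 2362: 365 days.
June 2362: 30 − 11 = 19 days remain.
Then 9 full months totalling 274 days.
April 1–17, 2363: 17 days.
Residual: 310 days.
Total: 1406 days.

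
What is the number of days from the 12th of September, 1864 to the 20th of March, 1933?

25025

From September 12, 1864 to September 12, 1932: 68 years, of which 16 contain a Feb 29 — 52×365 + 16×366 = 24836 days.
(1900 is not a leap year (divisible by 100 but not 400).)
September 1932: 30 − 12 = 18 days remain.
Then October (31), November (30), December (31), January (31), February 1933 (28): 31 + 30 + 31 + 31 + 28 = 151 days.
March 1–20, 1933: 20 days.
Residual: 189 days.
Total: 25025 days.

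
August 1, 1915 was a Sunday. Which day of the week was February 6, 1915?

Count forward from the earlier date (February 6, 1915) to the later (August 1, 1915):
February 1915: 28 − 6 = 22 days remain (1915 is not a leap year, so February has 28 days).
Then March (31), April (30), May (31), June (30), July (31): 31 + 30 + 31 + 30 + 31 = 153 days.
August 1, 1915: 1 day.
Total: 22 + 153 + 1 = 176 days.
176 mod 7 = 1, so 1 day before Sunday is Saturday.

Saturday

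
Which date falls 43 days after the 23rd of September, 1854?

the 5th of November, 1854

Count 43 days after September 23, 1854:
September 1854: 30 − 23 = 7 days remain.
Then October (31): 31 days.
November 1–5, 1854: 5 days.
Total: 7 + 31 + 5 = 43 days.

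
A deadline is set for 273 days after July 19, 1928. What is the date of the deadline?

April 18, 1929

Count 273 days after July 19, 1928:
Day-of-year of July 19, 1928: 201.
Day-of-year of April 18, 1929: 108.
1928 has 366 days, so 366 − 201 = 165 days remain in 1928.
Total: 165 + 108 = 273 days.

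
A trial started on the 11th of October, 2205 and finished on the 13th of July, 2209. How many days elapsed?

1371

October 11, 2205 → October 11, 2206: 365 days.
October 11, 2206 → October 11, 2207: 365 days.
October 11, 2207 → October 11, 2208: 366 days (2208 is a leap year).
October 2208: 31 − 11 = 20 days remain.
Then November (30), December (31), January (31), February 2209 (28), March (31), April (30), May (31), June (30): 30 + 31 + 31 + 28 + 31 + 30 + 31 + 30 = 242 days.
July 1–13, 2209: 13 days.
Residual: 275 days.
Total: 1371 days.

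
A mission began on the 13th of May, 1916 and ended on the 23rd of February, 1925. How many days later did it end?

From May 13, 1916 to May 13, 1924: 8 years, of which 2 contain a Feb 29 — 6×365 + 2×366 = 2922 days.
May 1924: 31 − 13 = 18 days remain.
Then June (30), July (31), August (31), September (30), October (31), November (30), December (31), January (31): 30 + 31 + 31 + 30 + 31 + 30 + 31 + 31 = 245 days.
February 1–23, 1925: 23 days (1925 is not a leap year).
Residual: 286 days.
Total: 3208 days.

3208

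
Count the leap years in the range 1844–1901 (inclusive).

Years divisible by 4: 1844, 1848, …, 1900 — 15 in all.
Of these, 1900 is divisible by 100 but not 400, so not leap.
Leap years: 15 − 1 = 14.

14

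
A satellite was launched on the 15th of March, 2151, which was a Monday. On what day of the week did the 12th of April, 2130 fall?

Wednesday

Count forward from the earlier date (April 12, 2130) to the later (March 15, 2151):
Day-of-year of April 12, 2130: 102.
Day-of-year of March 15, 2151: 74.
2130 has 365 days, so 365 − 102 = 263 days remain in 2130.
Full years 2131–2150: 15 common + 5 leap = 15×365 + 5×366 = 7305 days.
Total: 263 + 7305 + 74 = 7642 days.
7642 mod 7 = 5, so 5 days before Monday is Wednesday.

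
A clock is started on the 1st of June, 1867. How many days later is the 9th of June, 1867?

8

Within June 1867: 9 − 1 = 8 days.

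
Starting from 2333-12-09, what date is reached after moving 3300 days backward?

2324-11-26

Count 3300 days before December 9, 2333:
From November 26, 2324 to November 26, 2333: 9 years, of which 2 contain a Feb 29 — 7×365 + 2×366 = 3287 days.
November 2333: 30 − 26 = 4 days remain.
December 1–9, 2333: 9 days.
Residual: 13 days.
Total: 3300 days.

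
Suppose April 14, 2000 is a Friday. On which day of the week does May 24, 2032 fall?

Monday

Day-of-year of April 14, 2000: 105.
Day-of-year of May 24, 2032: 145.
2000 has 366 days, so 366 − 105 = 261 days remain in 2000.
Full years 2001–2031: 24 common + 7 leap = 24×365 + 7×366 = 11322 days.
Total: 261 + 11322 + 145 = 11728 days.
11728 mod 7 = 3, so 3 days after Friday is Monday.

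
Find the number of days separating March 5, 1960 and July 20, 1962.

March 5, 1960 → March 5, 1961: 365 days.
March 5, 1961 → March 5, 1962: 365 days.
March 1962: 31 − 5 = 26 days remain.
Then April (30), May (31), June (30): 30 + 31 + 30 = 91 days.
July 1–20, 1962: 20 days.
Residual: 137 days.
Total: 867 days.

867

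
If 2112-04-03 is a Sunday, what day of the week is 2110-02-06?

Thursday

Count forward from the earlier date (February 6, 2110) to the later (April 3, 2112):
Day-of-year of February 6, 2110: 37.
Day-of-year of April 3, 2112: 94.
2110 has 365 days, so 365 − 37 = 328 days remain in 2110.
Full years: 2111: 365. Sum = 365.
Total: 328 + 365 + 94 = 787 days.
787 mod 7 = 3, so 3 days before Sunday is Thursday.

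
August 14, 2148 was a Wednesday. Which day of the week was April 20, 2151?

August 14, 2148 → August 14, 2149: 365 days.
August 14, 2149 → August 14, 2150: 365 days.
August 2150: 31 − 14 = 17 days remain.
Then September (30), October (31), November (30), December (31), January (31), February 2151 (28), March (31): 30 + 31 + 30 + 31 + 31 + 28 + 31 = 212 days.
April 1–20, 2151: 20 days.
Residual: 249 days.
Total: 979 days.
979 mod 7 = 6, so 6 days after Wednesday is Tuesday.

Tuesday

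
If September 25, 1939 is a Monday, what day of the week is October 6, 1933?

Friday

Count forward from the earlier date (October 6, 1933) to the later (September 25, 1939):
October 6, 1933 → October 6, 1934: 365 days.
October 6, 1934 → October 6, 1935: 365 days.
October 6, 1935 → October 6, 1936: 366 days (1936 is a leap year).
October 6, 1936 → October 6, 1937: 365 days.
October 6, 1937 → October 6, 1938: 365 days.
October 1938: 31 − 6 = 25 days remain.
Then 10 full months totalling 304 days.
September 1–25, 1939: 25 days.
Residual: 354 days.
Total: 2180 days.
2180 mod 7 = 3, so 3 days before Monday is Friday.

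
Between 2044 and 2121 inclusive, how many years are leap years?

19

Years divisible by 4: 2044, 2048, …, 2120 — 20 in all.
Of these, 2100 is divisible by 100 but not 400, so not leap.
Leap years: 20 − 1 = 19.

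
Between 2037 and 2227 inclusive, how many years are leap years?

45

Years divisible by 4: 2040, 2044, …, 2224 — 47 in all.
Of these, 2100, 2200 are divisible by 100 but not 400, so not leap.
Leap years: 47 − 2 = 45.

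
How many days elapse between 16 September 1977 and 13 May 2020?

From September 16, 1977 to September 16, 2019: 42 years, of which 10 contain a Feb 29 — 32×365 + 10×366 = 15340 days.
(2000 is a leap year (divisible by 400).)
September 2019: 30 − 16 = 14 days remain.
Then October (31), November (30), December (31), January (31), February 2020 (29), March (31), April (30): 31 + 30 + 31 + 31 + 29 + 31 + 30 = 213 days.
May 1–13, 2020: 13 days.
Residual: 240 days.
Total: 15580 days.

15580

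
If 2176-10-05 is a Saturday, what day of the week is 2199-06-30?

Day-of-year of October 5, 2176: 279.
Day-of-year of June 30, 2199: 181.
2176 has 366 days, so 366 − 279 = 87 days remain in 2176.
Full years 2177–2198: 17 common + 5 leap = 17×365 + 5×366 = 8035 days.
Total: 87 + 8035 + 181 = 8303 days.
8303 mod 7 = 1, so 1 day after Saturday is Sunday.

Sunday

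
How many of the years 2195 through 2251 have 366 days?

13

Years divisible by 4: 2196, 2200, …, 2248 — 14 in all.
Of these, 2200 is divisible by 100 but not 400, so not leap.
Leap years: 14 − 1 = 13.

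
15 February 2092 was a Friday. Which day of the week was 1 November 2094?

February 2092: 29 − 15 = 14 days remain (2092 is a leap year, so February has 29 days).
Then 32 full months totalling 975 days.
November 1, 2094: 1 day.
Total: 14 + 975 + 1 = 990 days.
990 mod 7 = 3, so 3 days after Friday is Monday.

Monday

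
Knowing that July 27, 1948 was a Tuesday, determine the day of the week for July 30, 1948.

Within July 1948: 30 − 27 = 3 days.
3 mod 7 = 3, so 3 days after Tuesday is Friday.

Friday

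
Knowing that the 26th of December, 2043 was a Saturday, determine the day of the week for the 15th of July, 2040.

Count forward from the earlier date (July 15, 2040) to the later (December 26, 2043):
Day-of-year of July 15, 2040: 197.
Day-of-year of December 26, 2043: 360.
2040 has 366 days, so 366 − 197 = 169 days remain in 2040.
Full years: 2041: 365; 2042: 365. Sum = 730.
Total: 169 + 730 + 360 = 1259 days.
1259 mod 7 = 6, so 6 days before Saturday is Sunday.

Sunday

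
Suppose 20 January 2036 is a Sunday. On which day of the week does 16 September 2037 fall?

January 2036: 31 − 20 = 11 days remain.
Then 19 full months totalling 578 days.
September 1–16, 2037: 16 days.
Total: 11 + 578 + 16 = 605 days.
605 mod 7 = 3, so 3 days after Sunday is Wednesday.

Wednesday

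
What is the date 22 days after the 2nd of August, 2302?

the 24th of August, 2302

Count 22 days after August 2, 2302:
Within August 2302: 24 − 2 = 22 days.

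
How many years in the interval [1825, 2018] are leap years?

47

Years divisible by 4: 1828, 1832, …, 2016 — 48 in all.
Of these, 1900 is divisible by 100 but not 400, so not leap.
2000 is divisible by 400, so still leap.
Leap years: 48 − 1 = 47.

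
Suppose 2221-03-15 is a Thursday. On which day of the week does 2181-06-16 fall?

Saturday

Count forward from the earlier date (June 16, 2181) to the later (March 15, 2221):
Day-of-year of June 16, 2181: 167.
Day-of-year of March 15, 2221: 74.
2181 has 365 days, so 365 − 167 = 198 days remain in 2181.
Full years 2182–2220: 30 common + 9 leap = 30×365 + 9×366 = 14244 days.
Total: 198 + 14244 + 74 = 14516 days.
14516 mod 7 = 5, so 5 days before Thursday is Saturday.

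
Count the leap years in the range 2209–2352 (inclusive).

Years divisible by 4: 2212, 2216, …, 2352 — 36 in all.
Of these, 2300 is divisible by 100 but not 400, so not leap.
Leap years: 36 − 1 = 35.

35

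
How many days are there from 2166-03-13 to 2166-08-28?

March 2166: 31 − 13 = 18 days remain.
Then April (30), May (31), June (30), July (31): 30 + 31 + 30 + 31 = 122 days.
August 1–28, 2166: 28 days.
Total: 18 + 122 + 28 = 168 days.

168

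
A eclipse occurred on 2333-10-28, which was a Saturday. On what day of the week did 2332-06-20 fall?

Monday

Count forward from the earlier date (June 20, 2332) to the later (October 28, 2333):
June 2332: 30 − 20 = 10 days remain.
Then 15 full months totalling 457 days.
October 1–28, 2333: 28 days.
Total: 10 + 457 + 28 = 495 days.
495 mod 7 = 5, so 5 days before Saturday is Monday.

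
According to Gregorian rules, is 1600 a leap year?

Yes

1600 is a leap year (divisible by 400).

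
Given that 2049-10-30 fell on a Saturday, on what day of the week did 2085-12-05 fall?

Wednesday

From October 30, 2049 to October 30, 2085: 36 years, of which 9 contain a Feb 29 — 27×365 + 9×366 = 13149 days.
October 2085: 31 − 30 = 1 day remains.
Then November (30): 30 days.
December 1–5, 2085: 5 days.
Residual: 36 days.
Total: 13185 days.
13185 mod 7 = 4, so 4 days after Saturday is Wednesday.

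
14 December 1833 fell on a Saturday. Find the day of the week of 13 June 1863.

From December 14, 1833 to December 14, 1862: 29 years, of which 7 contain a Feb 29 — 22×365 + 7×366 = 10592 days.
December 1862: 31 − 14 = 17 days remain.
Then January (31), February 1863 (28), March (31), April (30), May (31): 31 + 28 + 31 + 30 + 31 = 151 days.
June 1–13, 1863: 13 days.
Residual: 181 days.
Total: 10773 days.
10773 is a multiple of 7, so 13 June 1863 falls on the same weekday: Saturday.

Saturday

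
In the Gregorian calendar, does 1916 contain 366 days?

Yes

1916 is a leap year.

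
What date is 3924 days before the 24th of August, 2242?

the 26th of November, 2231

Count 3924 days before August 24, 2242:
From November 26, 2231 to November 26, 2241: 10 years, of which 3 contain a Feb 29 — 7×365 + 3×366 = 3653 days.
November 2241: 30 − 26 = 4 days remain.
Then December (31), January (31), February 2242 (28), March (31), April (30), May (31), June (30), July (31): 31 + 31 + 28 + 31 + 30 + 31 + 30 + 31 = 243 days.
August 1–24, 2242: 24 days.
Residual: 271 days.
Total: 3924 days.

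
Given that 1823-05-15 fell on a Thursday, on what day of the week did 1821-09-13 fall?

Count forward from the earlier date (September 13, 1821) to the later (May 15, 1823):
September 13, 1821 → September 13, 1822: 365 days.
September 1822: 30 − 13 = 17 days remain.
Then October (31), November (30), December (31), January (31), February 1823 (28), March (31), April (30): 31 + 30 + 31 + 31 + 28 + 31 + 30 = 212 days.
May 1–15, 1823: 15 days.
Residual: 244 days.
Total: 609 days.
609 is a multiple of 7, so 1821-09-13 falls on the same weekday: Thursday.

Thursday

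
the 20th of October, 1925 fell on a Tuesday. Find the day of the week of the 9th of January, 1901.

Count forward from the earlier date (January 9, 1901) to the later (October 20, 1925):
From January 9, 1901 to January 9, 1925: 24 years, of which 6 contain a Feb 29 — 18×365 + 6×366 = 8766 days.
January 1925: 31 − 9 = 22 days remain.
Then February 1925 (28), March (31), April (30), May (31), June (30), July (31), August (31), September (30): 28 + 31 + 30 + 31 + 30 + 31 + 31 + 30 = 242 days.
October 1–20, 1925: 20 days.
Residual: 284 days.
Total: 9050 days.
9050 mod 7 = 6, so 6 days before Tuesday is Wednesday.

Wednesday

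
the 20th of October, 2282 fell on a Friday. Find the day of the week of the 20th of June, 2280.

Count forward from the earlier date (June 20, 2280) to the later (October 20, 2282):
Day-of-year of June 20, 2280: 172.
Day-of-year of October 20, 2282: 293.
2280 has 366 days, so 366 − 172 = 194 days remain in 2280.
Full years: 2281: 365. Sum = 365.
Total: 194 + 365 + 293 = 852 days.
852 mod 7 = 5, so 5 days before Friday is Sunday.

Sunday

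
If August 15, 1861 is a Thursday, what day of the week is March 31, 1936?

Tuesday

Day-of-year of August 15, 1861: 227.
Day-of-year of March 31, 1936: 91.
1861 has 365 days, so 365 − 227 = 138 days remain in 1861.
Full years 1862–1935: 57 common + 17 leap = 57×365 + 17×366 = 27027 days.
Total: 138 + 27027 + 91 = 27256 days.
27256 mod 7 = 5, so 5 days after Thursday is Tuesday.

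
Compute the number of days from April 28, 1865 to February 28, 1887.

From April 28, 1865 to April 28, 1886: 21 years, of which 5 contain a Feb 29 — 16×365 + 5×366 = 7670 days.
April 1886: 30 − 28 = 2 days remain.
Then 9 full months totalling 276 days.
February 1–28, 1887: 28 days (1887 is not a leap year).
Residual: 306 days.
Total: 7976 days.

7976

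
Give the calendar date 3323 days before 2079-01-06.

2069-12-01

Count 3323 days before January 6, 2079:
From December 1, 2069 to December 1, 2078: 9 years, of which 2 contain a Feb 29 — 7×365 + 2×366 = 3287 days.
December 2078: 31 − 1 = 30 days remain.
January 1–6, 2079: 6 days.
Residual: 36 days.
Total: 3323 days.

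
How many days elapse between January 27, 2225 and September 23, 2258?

12292

From January 27, 2225 to January 27, 2258: 33 years, of which 8 contain a Feb 29 — 25×365 + 8×366 = 12053 days.
January 2258: 31 − 27 = 4 days remain.
Then February 2258 (28), March (31), April (30), May (31), June (30), July (31), August (31): 28 + 31 + 30 + 31 + 30 + 31 + 31 = 212 days.
September 1–23, 2258: 23 days.
Residual: 239 days.
Total: 12292 days.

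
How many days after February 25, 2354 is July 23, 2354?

February 2354: 28 − 25 = 3 days remain (2354 is not a leap year, so February has 28 days).
Then March (31), April (30), May (31), June (30): 31 + 30 + 31 + 30 = 122 days.
July 1–23, 2354: 23 days.
Total: 3 + 122 + 23 = 148 days.

148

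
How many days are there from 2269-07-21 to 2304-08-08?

Day-of-year of July 21, 2269: 202.
Day-of-year of August 8, 2304: 221.
2269 has 365 days, so 365 − 202 = 163 days remain in 2269.
Full years 2270–2303: 27 common + 7 leap = 27×365 + 7×366 = 12417 days.
Total: 163 + 12417 + 221 = 12801 days.

12801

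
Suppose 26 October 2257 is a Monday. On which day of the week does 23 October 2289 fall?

From October 26, 2257 to October 26, 2288: 31 years, of which 8 contain a Feb 29 — 23×365 + 8×366 = 11323 days.
October 2288: 31 − 26 = 5 days remain.
Then 11 full months totalling 334 days.
October 1–23, 2289: 23 days.
Residual: 362 days.
Total: 11685 days.
11685 mod 7 = 2, so 2 days after Monday is Wednesday.

Wednesday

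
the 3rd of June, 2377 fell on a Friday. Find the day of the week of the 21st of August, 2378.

June 2377: 30 − 3 = 27 days remain.
Then 13 full months totalling 396 days.
August 1–21, 2378: 21 days.
Total: 27 + 396 + 21 = 444 days.
444 mod 7 = 3, so 3 days after Friday is Monday.

Monday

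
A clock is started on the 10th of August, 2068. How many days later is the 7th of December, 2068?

119

August 2068: 31 − 10 = 21 days remain.
Then September (30), October (31), November (30): 30 + 31 + 30 = 91 days.
December 1–7, 2068: 7 days.
Total: 21 + 91 + 7 = 119 days.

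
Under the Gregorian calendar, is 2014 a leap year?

No

2014 is not a leap year.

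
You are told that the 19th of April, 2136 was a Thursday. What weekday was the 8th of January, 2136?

Sunday

Count forward from the earlier date (January 8, 2136) to the later (April 19, 2136):
January 2136: 31 − 8 = 23 days remain.
Then February 2136 (29), March (31): 29 + 31 = 60 days.
April 1–19, 2136: 19 days.
Total: 23 + 60 + 19 = 102 days.
102 mod 7 = 4, so 4 days before Thursday is Sunday.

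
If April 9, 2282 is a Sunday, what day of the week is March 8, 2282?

Count forward from the earlier date (March 8, 2282) to the later (April 9, 2282):
March 2282: 31 − 8 = 23 days remain.
April 1–9, 2282: 9 days.
Total: 23 + 9 = 32 days.
32 mod 7 = 4, so 4 days before Sunday is Wednesday.

Wednesday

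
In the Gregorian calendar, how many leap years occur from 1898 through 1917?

4

Years divisible by 4 in [1898, 1917]: 1900, 1904, 1908, 1912, 1916.
Of these, 1900 is divisible by 100 but not 400, so not leap.
Leap years: 5 − 1 = 4.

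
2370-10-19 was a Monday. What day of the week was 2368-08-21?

Count forward from the earlier date (August 21, 2368) to the later (October 19, 2370):
August 2368: 31 − 21 = 10 days remain.
Then 25 full months totalling 760 days.
October 1–19, 2370: 19 days.
Total: 10 + 760 + 19 = 789 days.
789 mod 7 = 5, so 5 days before Monday is Wednesday.

Wednesday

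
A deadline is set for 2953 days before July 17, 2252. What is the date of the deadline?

June 16, 2244

Count 2953 days before July 17, 2252:
From June 16, 2244 to June 16, 2252: 8 years, of which 2 contain a Feb 29 — 6×365 + 2×366 = 2922 days.
June 2252: 30 − 16 = 14 days remain.
July 1–17, 2252: 17 days.
Residual: 31 days.
Total: 2953 days.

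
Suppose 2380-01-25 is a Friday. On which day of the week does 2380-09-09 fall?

January 2380: 31 − 25 = 6 days remain.
Then February 2380 (29), March (31), April (30), May (31), June (30), July (31), August (31): 29 + 31 + 30 + 31 + 30 + 31 + 31 = 213 days.
September 1–9, 2380: 9 days.
Total: 6 + 213 + 9 = 228 days.
228 mod 7 = 4, so 4 days after Friday is Tuesday.

Tuesday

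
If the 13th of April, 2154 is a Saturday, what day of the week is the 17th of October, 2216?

Thursday

From April 13, 2154 to April 13, 2216: 62 years, of which 15 contain a Feb 29 — 47×365 + 15×366 = 22645 days.
(2200 is not a leap year (divisible by 100 but not 400).)
April 2216: 30 − 13 = 17 days remain.
Then May (31), June (30), July (31), August (31), September (30): 31 + 30 + 31 + 31 + 30 = 153 days.
October 1–17, 2216: 17 days.
Residual: 187 days.
Total: 22832 days.
22832 mod 7 = 5, so 5 days after Saturday is Thursday.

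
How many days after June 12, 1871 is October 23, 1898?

From June 12, 1871 to June 12, 1898: 27 years, of which 7 contain a Feb 29 — 20×365 + 7×366 = 9862 days.
June 1898: 30 − 12 = 18 days remain.
Then July (31), August (31), September (30): 31 + 31 + 30 = 92 days.
October 1–23, 1898: 23 days.
Residual: 133 days.
Total: 9995 days.

9995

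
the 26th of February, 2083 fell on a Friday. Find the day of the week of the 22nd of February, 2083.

Monday

Count forward from the earlier date (February 22, 2083) to the later (February 26, 2083):
Within February 2083: 26 − 22 = 4 days.
4 mod 7 = 4, so 4 days before Friday is Monday.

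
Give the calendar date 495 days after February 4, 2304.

June 13, 2305

Count 495 days after February 4, 2304:
February 4, 2304 → February 4, 2305: 366 days (2304 is a leap year).
February 2305: 28 − 4 = 24 days remain (2305 is not a leap year, so February has 28 days).
Then March (31), April (30), May (31): 31 + 30 + 31 = 92 days.
June 1–13, 2305: 13 days.
Residual: 129 days.
Total: 495 days.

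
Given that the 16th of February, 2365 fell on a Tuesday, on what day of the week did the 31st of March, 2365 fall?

February 2365: 28 − 16 = 12 days remain (2365 is not a leap year, so February has 28 days).
March 1–31, 2365: 31 days.
Total: 12 + 31 = 43 days.
43 mod 7 = 1, so 1 day after Tuesday is Wednesday.

Wednesday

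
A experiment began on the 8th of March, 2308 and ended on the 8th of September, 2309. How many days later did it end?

549

March 8, 2308 → March 8, 2309: 365 days.
March 2309: 31 − 8 = 23 days remain.
Then April (30), May (31), June (30), July (31), August (31): 30 + 31 + 30 + 31 + 31 = 153 days.
September 1–8, 2309: 8 days.
Residual: 184 days.
Total: 549 days.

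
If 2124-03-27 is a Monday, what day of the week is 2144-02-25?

Tuesday

Day-of-year of March 27, 2124: 87.
Day-of-year of February 25, 2144: 56.
2124 has 366 days, so 366 − 87 = 279 days remain in 2124.
Full years 2125–2143: 15 common + 4 leap = 15×365 + 4×366 = 6939 days.
Total: 279 + 6939 + 56 = 7274 days.
7274 mod 7 = 1, so 1 day after Monday is Tuesday.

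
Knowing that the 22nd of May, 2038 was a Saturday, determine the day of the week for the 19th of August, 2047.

Monday

From May 22, 2038 to May 22, 2047: 9 years, of which 2 contain a Feb 29 — 7×365 + 2×366 = 3287 days.
May 2047: 31 − 22 = 9 days remain.
Then June (30), July (31): 30 + 31 = 61 days.
August 1–19, 2047: 19 days.
Residual: 89 days.
Total: 3376 days.
3376 mod 7 = 2, so 2 days after Saturday is Monday.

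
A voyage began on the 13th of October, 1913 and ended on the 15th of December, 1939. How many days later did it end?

9559

Day-of-year of October 13, 1913: 286.
Day-of-year of December 15, 1939: 349.
1913 has 365 days, so 365 − 286 = 79 days remain in 1913.
Full years 1914–1938: 19 common + 6 leap = 19×365 + 6×366 = 9131 days.
Total: 79 + 9131 + 349 = 9559 days.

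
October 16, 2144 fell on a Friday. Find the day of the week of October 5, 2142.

Count forward from the earlier date (October 5, 2142) to the later (October 16, 2144):
October 2142: 31 − 5 = 26 days remain.
Then 23 full months totalling 700 days.
October 1–16, 2144: 16 days.
Total: 26 + 700 + 16 = 742 days.
742 is a multiple of 7, so October 5, 2142 falls on the same weekday: Friday.

Friday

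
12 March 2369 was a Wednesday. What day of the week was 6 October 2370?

Tuesday

March 12, 2369 → March 12, 2370: 365 days.
March 2370: 31 − 12 = 19 days remain.
Then April (30), May (31), June (30), July (31), August (31), September (30): 30 + 31 + 30 + 31 + 31 + 30 = 183 days.
October 1–6, 2370: 6 days.
Residual: 208 days.
Total: 573 days.
573 mod 7 = 6, so 6 days after Wednesday is Tuesday.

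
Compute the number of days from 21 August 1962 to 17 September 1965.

1123

Day-of-year of August 21, 1962: 233.
Day-of-year of September 17, 1965: 260.
1962 has 365 days, so 365 − 233 = 132 days remain in 1962.
Full years: 1963: 365; 1964: 366. Sum = 731.
Total: 132 + 731 + 260 = 1123 days.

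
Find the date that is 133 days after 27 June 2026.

7 November 2026

Count 133 days after June 27, 2026:
June 2026: 30 − 27 = 3 days remain.
Then July (31), August (31), September (30), October (31): 31 + 31 + 30 + 31 = 123 days.
November 1–7, 2026: 7 days.
Total: 3 + 123 + 7 = 133 days.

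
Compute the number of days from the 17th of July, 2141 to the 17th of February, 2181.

Day-of-year of July 17, 2141: 198.
Day-of-year of February 17, 2181: 48.
2141 has 365 days, so 365 − 198 = 167 days remain in 2141.
Full years 2142–2180: 29 common + 10 leap = 29×365 + 10×366 = 14245 days.
Total: 167 + 14245 + 48 = 14460 days.

14460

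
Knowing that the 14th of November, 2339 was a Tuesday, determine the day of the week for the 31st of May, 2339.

Wednesday

Count forward from the earlier date (May 31, 2339) to the later (November 14, 2339):
May 2339: 31 − 31 = 0 days remain.
Then June (30), July (31), August (31), September (30), October (31): 30 + 31 + 31 + 30 + 31 = 153 days.
November 1–14, 2339: 14 days.
Total: 0 + 153 + 14 = 167 days.
167 mod 7 = 6, so 6 days before Tuesday is Wednesday.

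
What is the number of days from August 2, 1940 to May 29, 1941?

August 1940: 31 − 2 = 29 days remain.
Then September (30), October (31), November (30), December (31), January (31), February 1941 (28), March (31), April (30): 30 + 31 + 30 + 31 + 31 + 28 + 31 + 30 = 242 days.
May 1–29, 1941: 29 days.
Residual: 300 days.
Total: 300 days.

300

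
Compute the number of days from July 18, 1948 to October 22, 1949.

461

Day-of-year of July 18, 1948: 200.
Day-of-year of October 22, 1949: 295.
1948 has 366 days, so 366 − 200 = 166 days remain in 1948.
Total: 166 + 295 = 461 days.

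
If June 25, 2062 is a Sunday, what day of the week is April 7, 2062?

Count forward from the earlier date (April 7, 2062) to the later (June 25, 2062):
April 2062: 30 − 7 = 23 days remain.
Then May (31): 31 days.
June 1–25, 2062: 25 days.
Total: 23 + 31 + 25 = 79 days.
79 mod 7 = 2, so 2 days before Sunday is Friday.

Friday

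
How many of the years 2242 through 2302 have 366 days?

14

Years divisible by 4: 2244, 2248, …, 2300 — 15 in all.
Of these, 2300 is divisible by 100 but not 400, so not leap.
Leap years: 15 − 1 = 14.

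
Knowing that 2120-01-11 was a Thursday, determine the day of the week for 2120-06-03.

January 2120: 31 − 11 = 20 days remain.
Then February 2120 (29), March (31), April (30), May (31): 29 + 31 + 30 + 31 = 121 days.
June 1–3, 2120: 3 days.
Total: 20 + 121 + 3 = 144 days.
144 mod 7 = 4, so 4 days after Thursday is Monday.

Monday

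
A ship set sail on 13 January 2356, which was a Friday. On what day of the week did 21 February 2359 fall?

January 13, 2356 → January 13, 2357: 366 days (2356 is a leap year).
January 13, 2357 → January 13, 2358: 365 days.
January 13, 2358 → January 13, 2359: 365 days.
January 2359: 31 − 13 = 18 days remain.
February 1–21, 2359: 21 days (2359 is not a leap year).
Residual: 39 days.
Total: 1135 days.
1135 mod 7 = 1, so 1 day after Friday is Saturday.

Saturday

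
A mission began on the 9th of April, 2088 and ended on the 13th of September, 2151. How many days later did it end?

From April 9, 2088 to April 9, 2151: 63 years, of which 14 contain a Feb 29 — 49×365 + 14×366 = 23009 days.
(2100 is not a leap year (divisible by 100 but not 400).)
April 2151: 30 − 9 = 21 days remain.
Then May (31), June (30), July (31), August (31): 31 + 30 + 31 + 31 = 123 days.
September 1–13, 2151: 13 days.
Residual: 157 days.
Total: 23166 days.

23166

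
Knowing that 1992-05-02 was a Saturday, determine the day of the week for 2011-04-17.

Day-of-year of May 2, 1992: 123.
Day-of-year of April 17, 2011: 107.
1992 has 366 days, so 366 − 123 = 243 days remain in 1992.
Full years 1993–2010: 14 common + 4 leap = 14×365 + 4×366 = 6574 days.
Total: 243 + 6574 + 107 = 6924 days.
6924 mod 7 = 1, so 1 day after Saturday is Sunday.

Sunday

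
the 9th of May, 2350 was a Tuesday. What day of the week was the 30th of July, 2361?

Day-of-year of May 9, 2350: 129.
Day-of-year of July 30, 2361: 211.
2350 has 365 days, so 365 − 129 = 236 days remain in 2350.
Full years 2351–2360: 7 common + 3 leap = 7×365 + 3×366 = 3653 days.
Total: 236 + 3653 + 211 = 4100 days.
4100 mod 7 = 5, so 5 days after Tuesday is Sunday.

Sunday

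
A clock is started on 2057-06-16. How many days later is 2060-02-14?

973

June 16, 2057 → June 16, 2058: 365 days.
June 16, 2058 → June 16, 2059: 365 days.
June 2059: 30 − 16 = 14 days remain.
Then July (31), August (31), September (30), October (31), November (30), December (31), January (31): 31 + 31 + 30 + 31 + 30 + 31 + 31 = 215 days.
February 1–14, 2060: 14 days (2060 is a leap year).
Residual: 243 days.
Total: 973 days.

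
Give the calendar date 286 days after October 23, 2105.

August 5, 2106

Count 286 days after October 23, 2105:
October 2105: 31 − 23 = 8 days remain.
Then 9 full months totalling 273 days.
August 1–5, 2106: 5 days.
Residual: 286 days.
Total: 286 days.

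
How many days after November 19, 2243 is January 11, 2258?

5167

Day-of-year of November 19, 2243: 323.
Day-of-year of January 11, 2258: 11.
2243 has 365 days, so 365 − 323 = 42 days remain in 2243.
Full years 2244–2257: 10 common + 4 leap = 10×365 + 4×366 = 5114 days.
Total: 42 + 5114 + 11 = 5167 days.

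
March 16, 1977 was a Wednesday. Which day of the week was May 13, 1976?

Count forward from the earlier date (May 13, 1976) to the later (March 16, 1977):
May 1976: 31 − 13 = 18 days remain.
Then 9 full months totalling 273 days.
March 1–16, 1977: 16 days.
Total: 18 + 273 + 16 = 307 days.
307 mod 7 = 6, so 6 days before Wednesday is Thursday.

Thursday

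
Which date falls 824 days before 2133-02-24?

2130-11-23

Count 824 days before February 24, 2133:
November 23, 2130 → November 23, 2131: 365 days.
November 23, 2131 → November 23, 2132: 366 days (2132 is a leap year).
November 2132: 30 − 23 = 7 days remain.
Then December (31), January (31): 31 + 31 = 62 days.
February 1–24, 2133: 24 days (2133 is not a leap year).
Residual: 93 days.
Total: 824 days.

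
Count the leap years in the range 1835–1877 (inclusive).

11

Years divisible by 4 in [1835, 1877]: 1836, 1840, 1844, 1848, 1852, 1856, 1860, 1864, 1868, 1872, 1876.
No century exceptions apply. Count: 11.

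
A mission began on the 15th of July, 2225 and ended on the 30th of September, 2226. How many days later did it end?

442

Day-of-year of July 15, 2225: 196.
Day-of-year of September 30, 2226: 273.
2225 has 365 days, so 365 − 196 = 169 days remain in 2225.
Total: 169 + 273 = 442 days.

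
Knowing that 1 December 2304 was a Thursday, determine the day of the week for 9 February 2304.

Tuesday

Count forward from the earlier date (February 9, 2304) to the later (December 1, 2304):
February 2304: 29 − 9 = 20 days remain (2304 is a leap year, so February has 29 days).
Then 9 full months totalling 275 days.
December 1, 2304: 1 day.
Total: 20 + 275 + 1 = 296 days.
296 mod 7 = 2, so 2 days before Thursday is Tuesday.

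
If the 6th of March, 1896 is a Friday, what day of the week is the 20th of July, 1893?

Thursday

Count forward from the earlier date (July 20, 1893) to the later (March 6, 1896):
Day-of-year of July 20, 1893: 201.
Day-of-year of March 6, 1896: 66.
1893 has 365 days, so 365 − 201 = 164 days remain in 1893.
Full years: 1894: 365; 1895: 365. Sum = 730.
Total: 164 + 730 + 66 = 960 days.
960 mod 7 = 1, so 1 day before Friday is Thursday.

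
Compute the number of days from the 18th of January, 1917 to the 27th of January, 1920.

1104

January 18, 1917 → January 18, 1918: 365 days.
January 18, 1918 → January 18, 1919: 365 days.
January 18, 1919 → January 18, 1920: 365 days.
Within January 1920: 27 − 18 = 9 days.
Total: 1104 days.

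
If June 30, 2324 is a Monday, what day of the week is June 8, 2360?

From June 30, 2324 to June 30, 2359: 35 years, of which 8 contain a Feb 29 — 27×365 + 8×366 = 12783 days.
June 2359: 30 − 30 = 0 days remain.
Then 11 full months totalling 336 days.
June 1–8, 2360: 8 days.
Residual: 344 days.
Total: 13127 days.
13127 mod 7 = 2, so 2 days after Monday is Wednesday.

Wednesday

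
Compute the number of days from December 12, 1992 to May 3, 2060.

From December 12, 1992 to December 12, 2059: 67 years, of which 16 contain a Feb 29 — 51×365 + 16×366 = 24471 days.
(2000 is a leap year (divisible by 400).)
December 2059: 31 − 12 = 19 days remain.
Then January (31), February 2060 (29), March (31), April (30): 31 + 29 + 31 + 30 = 121 days.
May 1–3, 2060: 3 days.
Residual: 143 days.
Total: 24614 days.

24614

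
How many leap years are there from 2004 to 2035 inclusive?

Years divisible by 4 in [2004, 2035]: 2004, 2008, 2012, 2016, 2020, 2024, 2028, 2032.
No century exceptions apply. Count: 8.

8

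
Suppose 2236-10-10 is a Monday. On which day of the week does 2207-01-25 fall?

Sunday

Count forward from the earlier date (January 25, 2207) to the later (October 10, 2236):
From January 25, 2207 to January 25, 2236: 29 years, of which 7 contain a Feb 29 — 22×365 + 7×366 = 10592 days.
January 2236: 31 − 25 = 6 days remain.
Then February 2236 (29), March (31), April (30), May (31), June (30), July (31), August (31), September (30): 29 + 31 + 30 + 31 + 30 + 31 + 31 + 30 = 243 days.
October 1–10, 2236: 10 days.
Residual: 259 days.
Total: 10851 days.
10851 mod 7 = 1, so 1 day before Monday is Sunday.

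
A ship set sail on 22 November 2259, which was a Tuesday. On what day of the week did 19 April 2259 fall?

Tuesday

Count forward from the earlier date (April 19, 2259) to the later (November 22, 2259):
April 2259: 30 − 19 = 11 days remain.
Then May (31), June (30), July (31), August (31), September (30), October (31): 31 + 30 + 31 + 31 + 30 + 31 = 184 days.
November 1–22, 2259: 22 days.
Total: 11 + 184 + 22 = 217 days.
217 is a multiple of 7, so 19 April 2259 falls on the same weekday: Tuesday.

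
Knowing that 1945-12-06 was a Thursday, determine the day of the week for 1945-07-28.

Count forward from the earlier date (July 28, 1945) to the later (December 6, 1945):
July 1945: 31 − 28 = 3 days remain.
Then August (31), September (30), October (31), November (30): 31 + 30 + 31 + 30 = 122 days.
December 1–6, 1945: 6 days.
Total: 3 + 122 + 6 = 131 days.
131 mod 7 = 5, so 5 days before Thursday is Saturday.

Saturday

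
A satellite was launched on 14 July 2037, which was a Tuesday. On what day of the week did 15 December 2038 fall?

Wednesday

July 2037: 31 − 14 = 17 days remain.
Then 16 full months totalling 487 days.
December 1–15, 2038: 15 days.
Total: 17 + 487 + 15 = 519 days.
519 mod 7 = 1, so 1 day after Tuesday is Wednesday.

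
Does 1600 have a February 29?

Yes

1600 is a leap year (divisible by 400).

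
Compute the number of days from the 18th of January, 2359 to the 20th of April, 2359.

January 2359: 31 − 18 = 13 days remain.
Then February 2359 (28), March (31): 28 + 31 = 59 days.
April 1–20, 2359: 20 days.
Total: 13 + 59 + 20 = 92 days.

92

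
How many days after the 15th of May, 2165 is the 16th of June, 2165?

32

May 2165: 31 − 15 = 16 days remain.
June 1–16, 2165: 16 days.
Total: 16 + 16 = 32 days.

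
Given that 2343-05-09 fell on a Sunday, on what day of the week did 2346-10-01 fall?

Tuesday

Day-of-year of May 9, 2343: 129.
Day-of-year of October 1, 2346: 274.
2343 has 365 days, so 365 − 129 = 236 days remain in 2343.
Full years: 2344: 366; 2345: 365. Sum = 731.
Total: 236 + 731 + 274 = 1241 days.
1241 mod 7 = 2, so 2 days after Sunday is Tuesday.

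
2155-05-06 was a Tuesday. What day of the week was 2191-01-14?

From May 6, 2155 to May 6, 2190: 35 years, of which 9 contain a Feb 29 — 26×365 + 9×366 = 12784 days.
May 2190: 31 − 6 = 25 days remain.
Then June (30), July (31), August (31), September (30), October (31), November (30), December (31): 30 + 31 + 31 + 30 + 31 + 30 + 31 = 214 days.
January 1–14, 2191: 14 days.
Residual: 253 days.
Total: 13037 days.
13037 mod 7 = 3, so 3 days after Tuesday is Friday.

Friday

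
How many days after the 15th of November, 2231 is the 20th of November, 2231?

5

Within November 2231: 20 − 15 = 5 days.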